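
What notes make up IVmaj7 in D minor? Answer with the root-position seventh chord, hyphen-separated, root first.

G-B-D-F#

IVmaj7 is built on scale degree 4, which is G in both D minor and its parallel. Building the major-seventh chord from the parallel major on G: G–B–D–F#.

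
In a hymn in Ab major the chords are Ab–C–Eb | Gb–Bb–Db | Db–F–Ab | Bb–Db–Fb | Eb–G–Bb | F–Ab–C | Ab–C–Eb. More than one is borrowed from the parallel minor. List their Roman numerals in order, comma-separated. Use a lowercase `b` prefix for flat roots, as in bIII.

Ab major has the diatonic set Ab, Bbm, Cm, Db, Eb, Fm, Gdim. Ab–C–Eb = Ab, Db–F–Ab = Db, Eb–G–Bb = Eb and F–Ab–C = Fm are all diatonic. Gb–Bb–Db is not: scale degree 7 in Ab major carries Gdim (vii°). In Ab minor the chord on that degree is Gb, so here it functions as bVII, borrowed from the parallel minor. But Bb–Db–Fb is foreign: the diatonic ii on degree 2 is Bbm, whereas Bbdim comes from Ab minor. It is labeled ii°.

bVII, ii°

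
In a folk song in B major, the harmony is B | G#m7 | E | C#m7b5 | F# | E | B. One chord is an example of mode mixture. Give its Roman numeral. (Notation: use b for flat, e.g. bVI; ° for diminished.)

In B major the diatonic chords are B, C#m, D#m, E, F#, G#m, A#dim. Of the given chords, B, G#m7, E and F# are diatonic. C#m7b5 (C#–E–G–B) is not: scale degree 2 in B major carries C#m (ii). In B minor the chord on that degree is C#m7b5, so here it functions as iiø7, borrowed from the parallel minor.

iiø7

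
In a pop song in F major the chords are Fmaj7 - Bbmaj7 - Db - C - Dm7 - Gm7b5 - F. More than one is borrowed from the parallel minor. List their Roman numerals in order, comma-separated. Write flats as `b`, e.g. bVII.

In F major the diatonic chords are F, Gm, Am, Bb, C, Dm, Edim. Of the given chords, Fmaj7, Bbmaj7, C, Dm7 and F are diatonic. But Db (Db–F–Ab) is foreign: the diatonic vi on degree 6 is Dm, whereas Db comes from F minor. It is labeled bVI. Gm7b5 (G–Bb–Db–F) is not: scale degree 2 in F major carries Gm (ii). In F minor the chord on that degree is Gm7b5, so here it functions as iiø7, borrowed from the parallel minor.

bVI, iiø7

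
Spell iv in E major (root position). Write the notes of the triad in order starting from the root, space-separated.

A C E

iv is built on scale degree 4, which is A in both E major and its parallel. In E minor the chord on A is A–C–E.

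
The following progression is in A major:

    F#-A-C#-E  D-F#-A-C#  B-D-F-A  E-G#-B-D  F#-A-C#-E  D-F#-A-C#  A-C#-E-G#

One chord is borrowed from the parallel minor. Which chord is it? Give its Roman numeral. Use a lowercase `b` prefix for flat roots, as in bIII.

In A major the diatonic chords are A, Bm, C#m, D, E, F#m, G#dim. F#–A–C#–E = F#m7, D–F#–A–C# = Dmaj7, E–G#–B–D = E7 and A–C#–E–G# = Amaj7 are all diatonic. But B–D–F–A is foreign: the diatonic ii on degree 2 is Bm, whereas Bm7b5 comes from A minor. It is labeled iiø7.

iiø7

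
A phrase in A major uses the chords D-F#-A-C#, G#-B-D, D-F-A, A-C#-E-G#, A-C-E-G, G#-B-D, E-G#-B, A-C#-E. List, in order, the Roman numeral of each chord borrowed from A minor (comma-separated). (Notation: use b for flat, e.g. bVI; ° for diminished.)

In A major the diatonic chords are A, Bm, C#m, D, E, F#m, G#dim. D–F#–A–C# = Dmaj7, G#–B–D = G#dim, A–C#–E–G# = Amaj7, E–G#–B = E and A–C#–E = A all belong to that set. D–F–A doesn't fit — on degree 4 A major would have D (IV). Dm is the degree-4 chord of A minor, so it is the borrowed iv. But A–C–E–G is foreign: the diatonic I on degree 1 is A, whereas Am7 comes from A minor. It is labeled i7.

iv, i7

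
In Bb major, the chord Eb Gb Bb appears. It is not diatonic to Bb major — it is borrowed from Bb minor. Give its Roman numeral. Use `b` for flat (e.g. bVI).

iv

The root Eb is the diatonic 4th degree of Bb major; the borrowing shows in the chord quality. The diatonic chord on degree 4 would be Eb (IV), but Eb–Gb–Bb is the minor chord from Bb minor. As a borrowed chord it is labeled iv.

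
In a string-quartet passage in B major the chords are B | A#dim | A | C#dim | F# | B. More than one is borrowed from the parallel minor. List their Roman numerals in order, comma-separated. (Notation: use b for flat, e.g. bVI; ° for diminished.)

bVII, ii°

B major has the diatonic set B, C#m, D#m, E, F#, G#m, A#dim. B, A#dim and F# all belong to that set. A (A–C#–E) doesn't fit — on degree 7 B major would have A#dim (vii°). A is the degree-7 chord of B minor, so it is the borrowed bVII. C#dim (C#–E–G) doesn't fit — on degree 2 B major would have C#m (ii). C#dim is the degree-2 chord of B minor, so it is the borrowed ii°.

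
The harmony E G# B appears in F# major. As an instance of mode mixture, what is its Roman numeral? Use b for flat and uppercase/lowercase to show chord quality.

bVII

E is the lowered form of scale degree 7 in F# major (the diatonic degree 7 is E#). Diatonically F# major has E#dim (vii°) on that degree; E–G#–B is instead the major chord native to F# minor, so it takes the label bVII.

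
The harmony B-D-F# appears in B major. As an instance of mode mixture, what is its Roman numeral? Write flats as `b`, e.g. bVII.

The root B is the diatonic 1st degree of B major; the borrowing shows in the chord quality. B–D–F# is a minor chord — the form found in B minor, not the diatonic I (B). Borrowed into B major it is written i.

i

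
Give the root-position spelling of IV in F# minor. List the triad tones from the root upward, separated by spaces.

IV is built on scale degree 4, which is B in both F# minor and its parallel. Stacking thirds in F# major on B gives B–D#–F#.

B D# F#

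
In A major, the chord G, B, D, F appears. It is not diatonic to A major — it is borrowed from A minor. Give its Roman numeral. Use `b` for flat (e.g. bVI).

G is the lowered form of scale degree 7 in A major (the diatonic degree 7 is G#). G–B–D–F is a dominant-seventh chord — the form found in A minor, not the diatonic vii° (G#dim). Borrowed into A major it is written bVII7.

bVII7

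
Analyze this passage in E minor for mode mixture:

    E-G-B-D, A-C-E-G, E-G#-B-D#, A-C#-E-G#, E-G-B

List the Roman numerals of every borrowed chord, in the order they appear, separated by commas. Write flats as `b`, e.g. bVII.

In E minor (with V from harmonic minor) the diatonic chords are Em, F#dim, G, Am, B, C, D. E–G–B–D = Em7, A–C–E–G = Am7 and E–G–B = Em all belong to that set. E–G#–B–D# doesn't fit — on degree 1 E minor would have Em (i). Emaj7 is the degree-1 chord of E major, so it is the borrowed Imaj7. A–C#–E–G# is not: scale degree 4 in E minor carries Am (iv). In E major the chord on that degree is Amaj7, so here it functions as IVmaj7, borrowed from the parallel major.

Imaj7, IVmaj7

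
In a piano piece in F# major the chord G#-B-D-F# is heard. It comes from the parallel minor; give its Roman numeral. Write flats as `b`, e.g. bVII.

G# is scale degree 2 in F# major. The diatonic chord on degree 2 would be G#m (ii), but G#–B–D–F# is the half-diminished-seventh chord from F# minor. As a borrowed chord it is labeled iiø7.

iiø7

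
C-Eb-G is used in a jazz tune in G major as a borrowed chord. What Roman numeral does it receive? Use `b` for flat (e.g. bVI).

iv

C is scale degree 4 in G major. C–Eb–G is a minor chord — the form found in G minor, not the diatonic IV (C). Borrowed into G major it is written iv.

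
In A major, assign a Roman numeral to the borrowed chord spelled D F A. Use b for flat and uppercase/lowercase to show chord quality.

iv

The root D is the diatonic 4th degree of A major; the borrowing shows in the chord quality. Diatonically A major has D (IV) on that degree; D–F–A is instead the minor chord native to A minor, so it takes the label iv.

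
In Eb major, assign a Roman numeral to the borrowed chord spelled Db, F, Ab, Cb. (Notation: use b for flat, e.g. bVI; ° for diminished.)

bVII7

In Eb major scale degree 7 is D; Db is its lowered form, from Eb minor. Db–F–Ab–Cb is a dominant-seventh chord — the form found in Eb minor, not the diatonic vii° (Ddim). Borrowed into Eb major it is written bVII7.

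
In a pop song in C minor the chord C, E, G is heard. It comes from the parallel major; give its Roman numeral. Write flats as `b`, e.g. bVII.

C is scale degree 1 in C minor. Diatonically C minor has Cm (i) on that degree; C–E–G is instead the major chord native to C major, so it takes the label I.

I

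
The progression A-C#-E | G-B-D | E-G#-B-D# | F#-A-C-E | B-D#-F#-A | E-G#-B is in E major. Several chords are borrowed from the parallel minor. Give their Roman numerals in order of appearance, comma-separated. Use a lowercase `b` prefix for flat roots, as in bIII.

bIII, iiø7

The diatonic triads in E major are E, F#m, G#m, A, B, C#m, D#dim. A–C#–E = A, E–G#–B–D# = Emaj7, B–D#–F#–A = B7 and E–G#–B = E are all diatonic. G–B–D doesn't fit — on degree 3 E major would have G#m (iii). G is the degree-3 chord of E minor, so it is the borrowed bIII. F#–A–C–E doesn't fit — on degree 2 E major would have F#m (ii). F#m7b5 is the degree-2 chord of E minor, so it is the borrowed iiø7.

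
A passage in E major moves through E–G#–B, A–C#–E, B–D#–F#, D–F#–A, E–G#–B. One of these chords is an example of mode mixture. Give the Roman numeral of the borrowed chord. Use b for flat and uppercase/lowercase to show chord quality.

In E major the diatonic chords are E, F#m, G#m, A, B, C#m, D#dim. E–G#–B = E, A–C#–E = A and B–D#–F# = B are all diatonic. D–F#–A doesn't fit — on degree 7 E major would have D#dim (vii°). D is the degree-7 chord of E minor, so it is the borrowed bVII.

bVII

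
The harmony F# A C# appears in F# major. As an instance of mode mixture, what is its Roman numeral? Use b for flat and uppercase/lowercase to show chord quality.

F# is scale degree 1 in F# major. F#–A–C# is a minor chord — the form found in F# minor, not the diatonic I (F#). Borrowed into F# major it is written i.

i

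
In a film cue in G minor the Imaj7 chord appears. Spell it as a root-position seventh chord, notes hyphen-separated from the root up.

G-B-D-F#

The root, G, is scale degree 1 — the same note in G minor and G major; only the chord quality changes. Building the major-seventh chord from the parallel major on G: G–B–D–F#.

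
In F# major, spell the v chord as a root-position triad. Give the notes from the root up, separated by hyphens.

C#-E-G#

The root, C#, is scale degree 5 — the same note in F# major and F# minor; only the chord quality changes. Stacking thirds in F# minor on C# gives C#–E–G#.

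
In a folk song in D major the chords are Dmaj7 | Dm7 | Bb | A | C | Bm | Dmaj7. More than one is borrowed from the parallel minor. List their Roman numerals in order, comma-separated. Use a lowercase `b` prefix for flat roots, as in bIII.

The diatonic triads in D major are D, Em, F#m, G, A, Bm, C#dim. Of the given chords, Dmaj7, A and Bm are diatonic. But Dm7 (D–F–A–C) is foreign: the diatonic I on degree 1 is D, whereas Dm7 comes from D minor. It is labeled i7. But Bb (Bb–D–F) is foreign: the diatonic vi on degree 6 is Bm, whereas Bb comes from D minor. It is labeled bVI. But C (C–E–G) is foreign: the diatonic vii° on degree 7 is C#dim, whereas C comes from D minor. It is labeled bVII.

i7, bVI, bVII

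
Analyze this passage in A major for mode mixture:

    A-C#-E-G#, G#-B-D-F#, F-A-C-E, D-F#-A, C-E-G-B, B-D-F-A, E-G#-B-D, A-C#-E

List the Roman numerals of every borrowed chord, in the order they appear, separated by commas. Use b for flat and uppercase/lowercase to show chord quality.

In A major the diatonic chords are A, Bm, C#m, D, E, F#m, G#dim. A–C#–E–G# = Amaj7, G#–B–D–F# = G#m7b5, D–F#–A = D, E–G#–B–D = E7 and A–C#–E = A all belong to that set. F–A–C–E is not: scale degree 6 in A major carries F#m (vi). In A minor the chord on that degree is Fmaj7, so here it functions as bVImaj7, borrowed from the parallel minor. But C–E–G–B is foreign: the diatonic iii on degree 3 is C#m, whereas Cmaj7 comes from A minor. It is labeled bIIImaj7. But B–D–F–A is foreign: the diatonic ii on degree 2 is Bm, whereas Bm7b5 comes from A minor. It is labeled iiø7.

bVImaj7, bIIImaj7, iiø7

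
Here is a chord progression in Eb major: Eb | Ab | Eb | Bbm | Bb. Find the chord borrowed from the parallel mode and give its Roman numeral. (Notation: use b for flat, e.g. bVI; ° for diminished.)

v

The diatonic triads in Eb major are Eb, Fm, Gm, Ab, Bb, Cm, Ddim. Of the given chords, Eb, Ab and Bb are diatonic. Bbm (Bb–Db–F) doesn't fit — on degree 5 Eb major would have Bb (V). Bbm is the degree-5 chord of Eb minor, so it is the borrowed v.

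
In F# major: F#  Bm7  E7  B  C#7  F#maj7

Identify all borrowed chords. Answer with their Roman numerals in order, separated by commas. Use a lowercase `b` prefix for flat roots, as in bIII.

The diatonic triads in F# major are F#, G#m, A#m, B, C#, D#m, E#dim. F#, B, C#7 and F#maj7 are all diatonic. Bm7 (B–D–F#–A) doesn't fit — on degree 4 F# major would have B (IV). Bm7 is the degree-4 chord of F# minor, so it is the borrowed iv7. E7 (E–G#–B–D) doesn't fit — on degree 7 F# major would have E#dim (vii°). E7 is the degree-7 chord of F# minor, so it is the borrowed bVII7.

iv7, bVII7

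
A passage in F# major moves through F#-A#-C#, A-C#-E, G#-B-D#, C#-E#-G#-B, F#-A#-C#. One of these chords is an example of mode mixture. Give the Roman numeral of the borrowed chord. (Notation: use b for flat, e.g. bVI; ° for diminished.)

bIII

F# major has the diatonic set F#, G#m, A#m, B, C#, D#m, E#dim. F#–A#–C# = F#, G#–B–D# = G#m and C#–E#–G#–B = C#7 all belong to that set. A–C#–E doesn't fit — on degree 3 F# major would have A#m (iii). A is the degree-3 chord of F# minor, so it is the borrowed bIII.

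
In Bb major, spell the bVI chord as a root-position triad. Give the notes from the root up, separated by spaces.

Gb Bb Db

Scale degree 6 in Bb major is G. bVI uses the lowered form, Gb, taken from Bb minor. Stacking thirds in Bb minor on Gb gives Gb–Bb–Db.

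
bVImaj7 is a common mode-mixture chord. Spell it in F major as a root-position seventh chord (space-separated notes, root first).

Scale degree 6 in F major is D. bVImaj7 uses the lowered form, Db, taken from F minor. In F minor the chord on Db is Db–F–Ab–C.

Db F Ab C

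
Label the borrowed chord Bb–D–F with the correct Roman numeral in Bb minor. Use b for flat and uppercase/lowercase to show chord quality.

I

Bb is scale degree 1 in Bb minor. Bb–D–F is a major chord — the form found in Bb major, not the diatonic i (Bbm). Borrowed into Bb minor it is written I.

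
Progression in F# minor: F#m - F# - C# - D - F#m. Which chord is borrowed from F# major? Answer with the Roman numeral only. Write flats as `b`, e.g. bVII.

The diatonic triads in F# minor (with V from harmonic minor) are F#m, G#dim, A, Bm, C#, D, E. Of the given chords, F#m, C# and D are diatonic. F# (F#–A#–C#) is not: scale degree 1 in F# minor carries F#m (i). In F# major the chord on that degree is F#, so here it functions as I, borrowed from the parallel major.

I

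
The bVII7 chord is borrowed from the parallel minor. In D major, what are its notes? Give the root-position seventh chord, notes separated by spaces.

C E G Bb

bVII7 is built on the lowered scale degree 7. In D major degree 7 is C#; lowered it becomes C. In D minor the chord on C is C–E–G–Bb.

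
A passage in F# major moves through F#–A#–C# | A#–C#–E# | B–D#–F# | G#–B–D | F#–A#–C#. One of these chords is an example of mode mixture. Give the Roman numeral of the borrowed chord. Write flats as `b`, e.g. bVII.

ii°

F# major has the diatonic set F#, G#m, A#m, B, C#, D#m, E#dim. F#–A#–C# = F#, A#–C#–E# = A#m and B–D#–F# = B are all diatonic. G#–B–D doesn't fit — on degree 2 F# major would have G#m (ii). G#dim is the degree-2 chord of F# minor, so it is the borrowed ii°.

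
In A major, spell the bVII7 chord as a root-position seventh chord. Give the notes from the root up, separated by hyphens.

The root of bVII7 is the lowered 7th degree: G# becomes G. In A minor the chord on G is G–B–D–F.

G-B-D-F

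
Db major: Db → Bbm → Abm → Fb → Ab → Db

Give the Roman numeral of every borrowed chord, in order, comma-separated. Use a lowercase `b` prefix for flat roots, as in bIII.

v, bIII

In Db major the diatonic chords are Db, Ebm, Fm, Gb, Ab, Bbm, Cdim. Of the given chords, Db, Bbm and Ab are diatonic. Abm (Ab–Cb–Eb) is not: scale degree 5 in Db major carries Ab (V). In Db minor the chord on that degree is Abm, so here it functions as v, borrowed from the parallel minor. Fb (Fb–Ab–Cb) doesn't fit — on degree 3 Db major would have Fm (iii). Fb is the degree-3 chord of Db minor, so it is the borrowed bIII.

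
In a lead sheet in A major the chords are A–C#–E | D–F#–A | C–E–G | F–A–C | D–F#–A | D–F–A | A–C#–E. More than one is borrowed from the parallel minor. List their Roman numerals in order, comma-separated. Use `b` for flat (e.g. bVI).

The diatonic triads in A major are A, Bm, C#m, D, E, F#m, G#dim. A–C#–E = A and D–F#–A = D both belong to that set. C–E–G doesn't fit — on degree 3 A major would have C#m (iii). C is the degree-3 chord of A minor, so it is the borrowed bIII. F–A–C doesn't fit — on degree 6 A major would have F#m (vi). F is the degree-6 chord of A minor, so it is the borrowed bVI. D–F–A doesn't fit — on degree 4 A major would have D (IV). Dm is the degree-4 chord of A minor, so it is the borrowed iv.

bIII, bVI, iv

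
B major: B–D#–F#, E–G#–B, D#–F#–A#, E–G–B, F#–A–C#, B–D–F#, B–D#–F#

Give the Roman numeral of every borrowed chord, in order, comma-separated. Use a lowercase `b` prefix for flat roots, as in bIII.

iv, v, i

The diatonic triads in B major are B, C#m, D#m, E, F#, G#m, A#dim. B–D#–F# = B, E–G#–B = E and D#–F#–A# = D#m are all diatonic. E–G–B is not: scale degree 4 in B major carries E (IV). In B minor the chord on that degree is Em, so here it functions as iv, borrowed from the parallel minor. F#–A–C# is not: scale degree 5 in B major carries F# (V). In B minor the chord on that degree is F#m, so here it functions as v, borrowed from the parallel minor. But B–D–F# is foreign: the diatonic I on degree 1 is B, whereas Bm comes from B minor. It is labeled i.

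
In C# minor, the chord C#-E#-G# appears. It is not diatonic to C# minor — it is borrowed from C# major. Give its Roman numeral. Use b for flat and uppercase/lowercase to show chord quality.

I

The root C# is the diatonic 1st degree of C# minor; the borrowing shows in the chord quality. C#–E#–G# is a major chord — the form found in C# major, not the diatonic i (C#m). Borrowed into C# minor it is written I.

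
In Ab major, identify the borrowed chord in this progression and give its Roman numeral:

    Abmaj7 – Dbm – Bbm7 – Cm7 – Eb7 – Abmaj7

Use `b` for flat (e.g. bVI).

Ab major has the diatonic set Ab, Bbm, Cm, Db, Eb, Fm, Gdim. Abmaj7, Bbm7, Cm7 and Eb7 are all diatonic. Dbm (Db–Fb–Ab) is not: scale degree 4 in Ab major carries Db (IV). In Ab minor the chord on that degree is Dbm, so here it functions as iv, borrowed from the parallel minor.

iv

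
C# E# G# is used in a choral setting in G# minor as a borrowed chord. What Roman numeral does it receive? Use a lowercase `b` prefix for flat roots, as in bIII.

IV

The root C# is the diatonic 4th degree of G# minor; the borrowing shows in the chord quality. C#–E#–G# is a major chord — the form found in G# major, not the diatonic iv (C#m). Borrowed into G# minor it is written IV.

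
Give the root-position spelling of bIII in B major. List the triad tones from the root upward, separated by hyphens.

D-F#-A

bIII is built on the lowered scale degree 3. In B major degree 3 is D#; lowered it becomes D. In B minor the chord on D is D–F#–A.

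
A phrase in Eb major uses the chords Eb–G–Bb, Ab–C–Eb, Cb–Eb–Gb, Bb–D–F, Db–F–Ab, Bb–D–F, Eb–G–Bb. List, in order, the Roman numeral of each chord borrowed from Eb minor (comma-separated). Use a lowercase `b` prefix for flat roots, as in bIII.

Eb major has the diatonic set Eb, Fm, Gm, Ab, Bb, Cm, Ddim. Eb–G–Bb = Eb, Ab–C–Eb = Ab and Bb–D–F = Bb all belong to that set. But Cb–Eb–Gb is foreign: the diatonic vi on degree 6 is Cm, whereas Cb comes from Eb minor. It is labeled bVI. Db–F–Ab is not: scale degree 7 in Eb major carries Ddim (vii°). In Eb minor the chord on that degree is Db, so here it functions as bVII, borrowed from the parallel minor.

bVI, bVII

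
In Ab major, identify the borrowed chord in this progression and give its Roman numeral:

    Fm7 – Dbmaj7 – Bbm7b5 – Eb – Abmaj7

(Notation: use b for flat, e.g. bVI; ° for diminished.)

iiø7

The diatonic triads in Ab major are Ab, Bbm, Cm, Db, Eb, Fm, Gdim. Fm7, Dbmaj7, Eb and Abmaj7 are all diatonic. Bbm7b5 (Bb–Db–Fb–Ab) doesn't fit — on degree 2 Ab major would have Bbm (ii). Bbm7b5 is the degree-2 chord of Ab minor, so it is the borrowed iiø7.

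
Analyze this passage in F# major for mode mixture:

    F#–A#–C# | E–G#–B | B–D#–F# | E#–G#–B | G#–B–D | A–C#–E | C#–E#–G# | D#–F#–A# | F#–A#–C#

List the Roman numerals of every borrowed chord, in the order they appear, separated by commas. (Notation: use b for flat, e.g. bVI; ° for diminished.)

In F# major the diatonic chords are F#, G#m, A#m, B, C#, D#m, E#dim. F#–A#–C# = F#, B–D#–F# = B, E#–G#–B = E#dim, C#–E#–G# = C# and D#–F#–A# = D#m are all diatonic. But E–G#–B is foreign: the diatonic vii° on degree 7 is E#dim, whereas E comes from F# minor. It is labeled bVII. But G#–B–D is foreign: the diatonic ii on degree 2 is G#m, whereas G#dim comes from F# minor. It is labeled ii°. A–C#–E is not: scale degree 3 in F# major carries A#m (iii). In F# minor the chord on that degree is A, so here it functions as bIII, borrowed from the parallel minor.

bVII, ii°, bIII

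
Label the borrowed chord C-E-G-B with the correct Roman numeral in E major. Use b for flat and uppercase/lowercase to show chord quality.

bVImaj7

The root C is the lowered 6th scale degree — diatonically E major has C# there. Diatonically E major has C#m (vi) on that degree; C–E–G–B is instead the major-seventh chord native to E minor, so it takes the label bVImaj7.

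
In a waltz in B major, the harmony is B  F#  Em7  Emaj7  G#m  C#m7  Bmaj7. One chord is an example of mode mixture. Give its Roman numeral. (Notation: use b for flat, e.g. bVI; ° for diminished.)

iv7

In B major the diatonic chords are B, C#m, D#m, E, F#, G#m, A#dim. B, F#, Emaj7, G#m, C#m7 and Bmaj7 all belong to that set. Em7 (E–G–B–D) doesn't fit — on degree 4 B major would have E (IV). Em7 is the degree-4 chord of B minor, so it is the borrowed iv7.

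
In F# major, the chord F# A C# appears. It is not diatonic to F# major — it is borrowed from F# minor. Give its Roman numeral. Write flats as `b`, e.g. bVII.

The root F# is the diatonic 1st degree of F# major; the borrowing shows in the chord quality. The diatonic chord on degree 1 would be F# (I), but F#–A–C# is the minor chord from F# minor. As a borrowed chord it is labeled i.

i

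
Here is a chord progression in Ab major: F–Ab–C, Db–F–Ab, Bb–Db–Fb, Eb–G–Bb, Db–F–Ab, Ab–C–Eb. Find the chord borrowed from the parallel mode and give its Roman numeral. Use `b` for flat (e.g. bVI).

ii°

Ab major has the diatonic set Ab, Bbm, Cm, Db, Eb, Fm, Gdim. F–Ab–C = Fm, Db–F–Ab = Db, Eb–G–Bb = Eb and Ab–C–Eb = Ab all belong to that set. Bb–Db–Fb is not: scale degree 2 in Ab major carries Bbm (ii). In Ab minor the chord on that degree is Bbdim, so here it functions as ii°, borrowed from the parallel minor.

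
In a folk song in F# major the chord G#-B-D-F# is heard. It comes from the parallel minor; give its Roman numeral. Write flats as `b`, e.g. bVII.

iiø7

The root G# is the diatonic 2nd degree of F# major; the borrowing shows in the chord quality. G#–B–D–F# is a half-diminished-seventh chord — the form found in F# minor, not the diatonic ii (G#m). Borrowed into F# major it is written iiø7.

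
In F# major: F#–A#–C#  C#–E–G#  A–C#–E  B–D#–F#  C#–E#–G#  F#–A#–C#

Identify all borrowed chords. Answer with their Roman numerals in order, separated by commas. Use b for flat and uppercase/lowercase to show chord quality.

In F# major the diatonic chords are F#, G#m, A#m, B, C#, D#m, E#dim. F#–A#–C# = F#, B–D#–F# = B and C#–E#–G# = C# all belong to that set. C#–E–G# doesn't fit — on degree 5 F# major would have C# (V). C#m is the degree-5 chord of F# minor, so it is the borrowed v. A–C#–E doesn't fit — on degree 3 F# major would have A#m (iii). A is the degree-3 chord of F# minor, so it is the borrowed bIII.

v, bIII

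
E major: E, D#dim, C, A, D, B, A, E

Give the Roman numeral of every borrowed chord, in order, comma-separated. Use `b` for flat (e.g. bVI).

In E major the diatonic chords are E, F#m, G#m, A, B, C#m, D#dim. Of the given chords, E, D#dim, A and B are diatonic. But C (C–E–G) is foreign: the diatonic vi on degree 6 is C#m, whereas C comes from E minor. It is labeled bVI. D (D–F#–A) is not: scale degree 7 in E major carries D#dim (vii°). In E minor the chord on that degree is D, so here it functions as bVII, borrowed from the parallel minor.

bVI, bVII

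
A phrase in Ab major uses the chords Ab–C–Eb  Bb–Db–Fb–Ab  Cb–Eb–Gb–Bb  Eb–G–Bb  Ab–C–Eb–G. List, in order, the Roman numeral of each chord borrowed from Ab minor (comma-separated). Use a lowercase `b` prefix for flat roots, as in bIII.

iiø7, bIIImaj7

Ab major has the diatonic set Ab, Bbm, Cm, Db, Eb, Fm, Gdim. Of the given chords, Ab–C–Eb = Ab, Eb–G–Bb = Eb and Ab–C–Eb–G = Abmaj7 are diatonic. Bb–Db–Fb–Ab is not: scale degree 2 in Ab major carries Bbm (ii). In Ab minor the chord on that degree is Bbm7b5, so here it functions as iiø7, borrowed from the parallel minor. Cb–Eb–Gb–Bb is not: scale degree 3 in Ab major carries Cm (iii). In Ab minor the chord on that degree is Cbmaj7, so here it functions as bIIImaj7, borrowed from the parallel minor.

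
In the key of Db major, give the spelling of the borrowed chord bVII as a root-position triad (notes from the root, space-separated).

The root of bVII is the lowered 7th degree: C becomes Cb. In Db minor the chord on Cb is Cb–Eb–Gb.

Cb Eb Gb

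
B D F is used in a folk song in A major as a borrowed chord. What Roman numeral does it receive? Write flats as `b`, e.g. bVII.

The root B is the diatonic 2nd degree of A major; the borrowing shows in the chord quality. Diatonically A major has Bm (ii) on that degree; B–D–F is instead the diminished chord native to A minor, so it takes the label ii°.

ii°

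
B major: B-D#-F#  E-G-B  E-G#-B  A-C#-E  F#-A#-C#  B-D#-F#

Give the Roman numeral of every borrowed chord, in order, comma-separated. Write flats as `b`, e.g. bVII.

The diatonic triads in B major are B, C#m, D#m, E, F#, G#m, A#dim. B–D#–F# = B, E–G#–B = E and F#–A#–C# = F# are all diatonic. E–G–B doesn't fit — on degree 4 B major would have E (IV). Em is the degree-4 chord of B minor, so it is the borrowed iv. A–C#–E is not: scale degree 7 in B major carries A#dim (vii°). In B minor the chord on that degree is A, so here it functions as bVII, borrowed from the parallel minor.

iv, bVII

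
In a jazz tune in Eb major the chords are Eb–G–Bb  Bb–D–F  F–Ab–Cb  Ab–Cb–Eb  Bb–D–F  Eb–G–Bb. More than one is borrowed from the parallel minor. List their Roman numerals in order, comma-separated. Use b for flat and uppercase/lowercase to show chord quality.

ii°, iv

In Eb major the diatonic chords are Eb, Fm, Gm, Ab, Bb, Cm, Ddim. Eb–G–Bb = Eb and Bb–D–F = Bb are both diatonic. F–Ab–Cb doesn't fit — on degree 2 Eb major would have Fm (ii). Fdim is the degree-2 chord of Eb minor, so it is the borrowed ii°. But Ab–Cb–Eb is foreign: the diatonic IV on degree 4 is Ab, whereas Abm comes from Eb minor. It is labeled iv.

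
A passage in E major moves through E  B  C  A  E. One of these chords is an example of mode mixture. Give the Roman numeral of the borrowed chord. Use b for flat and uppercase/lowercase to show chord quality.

bVI

In E major the diatonic chords are E, F#m, G#m, A, B, C#m, D#dim. E, B and A all belong to that set. C (C–E–G) doesn't fit — on degree 6 E major would have C#m (vi). C is the degree-6 chord of E minor, so it is the borrowed bVI.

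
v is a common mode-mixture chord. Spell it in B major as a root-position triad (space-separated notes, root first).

F# A C#

v is built on scale degree 5, which is F# in both B major and its parallel. In B minor the chord on F# is F#–A–C#.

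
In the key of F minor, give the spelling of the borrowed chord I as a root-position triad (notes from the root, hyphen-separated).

I is built on scale degree 1, which is F in both F minor and its parallel. Stacking thirds in F major on F gives F–A–C.

F-A-C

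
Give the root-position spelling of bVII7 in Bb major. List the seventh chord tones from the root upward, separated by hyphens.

The root of bVII7 is the lowered 7th degree: A becomes Ab. In Bb minor the chord on Ab is Ab–C–Eb–Gb.

Ab-C-Eb-Gb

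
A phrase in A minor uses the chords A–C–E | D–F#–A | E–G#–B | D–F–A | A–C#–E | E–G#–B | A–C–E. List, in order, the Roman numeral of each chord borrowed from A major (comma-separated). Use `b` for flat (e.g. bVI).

In A minor (with V from harmonic minor) the diatonic chords are Am, Bdim, C, Dm, E, F, G. Of the given chords, A–C–E = Am, E–G#–B = E and D–F–A = Dm are diatonic. D–F#–A is not: scale degree 4 in A minor carries Dm (iv). In A major the chord on that degree is D, so here it functions as IV, borrowed from the parallel major. But A–C#–E is foreign: the diatonic i on degree 1 is Am, whereas A comes from A major. It is labeled I.

IV, I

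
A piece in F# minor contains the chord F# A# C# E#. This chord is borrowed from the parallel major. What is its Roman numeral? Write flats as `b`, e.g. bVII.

Imaj7

The root F# is the diatonic 1st degree of F# minor; the borrowing shows in the chord quality. The diatonic chord on degree 1 would be F#m (i), but F#–A#–C#–E# is the major-seventh chord from F# major. As a borrowed chord it is labeled Imaj7.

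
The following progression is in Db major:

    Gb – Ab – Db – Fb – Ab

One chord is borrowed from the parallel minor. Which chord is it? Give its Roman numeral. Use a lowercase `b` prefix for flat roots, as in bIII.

Db major has the diatonic set Db, Ebm, Fm, Gb, Ab, Bbm, Cdim. Gb, Ab and Db are all diatonic. Fb (Fb–Ab–Cb) is not: scale degree 3 in Db major carries Fm (iii). In Db minor the chord on that degree is Fb, so here it functions as bIII, borrowed from the parallel minor.

bIII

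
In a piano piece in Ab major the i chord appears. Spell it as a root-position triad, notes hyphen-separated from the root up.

i is built on scale degree 1, which is Ab in both Ab major and its parallel. Building the minor chord from the parallel minor on Ab: Ab–Cb–Eb.

Ab-Cb-Eb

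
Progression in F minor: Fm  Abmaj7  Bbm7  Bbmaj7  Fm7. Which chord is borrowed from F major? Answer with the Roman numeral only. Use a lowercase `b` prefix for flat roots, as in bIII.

IVmaj7

In F minor (with V from harmonic minor) the diatonic chords are Fm, Gdim, Ab, Bbm, C, Db, Eb. Fm, Abmaj7, Bbm7 and Fm7 are all diatonic. Bbmaj7 (Bb–D–F–A) is not: scale degree 4 in F minor carries Bbm (iv). In F major the chord on that degree is Bbmaj7, so here it functions as IVmaj7, borrowed from the parallel major.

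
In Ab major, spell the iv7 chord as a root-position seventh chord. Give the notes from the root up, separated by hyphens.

Db-Fb-Ab-Cb

The root, Db, is scale degree 4 — the same note in Ab major and Ab minor; only the chord quality changes. Stacking thirds in Ab minor on Db gives Db–Fb–Ab–Cb.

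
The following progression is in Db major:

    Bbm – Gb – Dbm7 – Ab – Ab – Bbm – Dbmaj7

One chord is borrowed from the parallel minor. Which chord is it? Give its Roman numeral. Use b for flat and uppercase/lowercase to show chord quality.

i7

The diatonic triads in Db major are Db, Ebm, Fm, Gb, Ab, Bbm, Cdim. Bbm, Gb, Ab and Dbmaj7 all belong to that set. Dbm7 (Db–Fb–Ab–Cb) doesn't fit — on degree 1 Db major would have Db (I). Dbm7 is the degree-1 chord of Db minor, so it is the borrowed i7.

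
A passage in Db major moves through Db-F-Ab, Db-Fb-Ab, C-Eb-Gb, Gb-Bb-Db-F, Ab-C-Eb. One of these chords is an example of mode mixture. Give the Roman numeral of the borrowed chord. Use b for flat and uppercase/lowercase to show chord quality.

The diatonic triads in Db major are Db, Ebm, Fm, Gb, Ab, Bbm, Cdim. Db–F–Ab = Db, C–Eb–Gb = Cdim, Gb–Bb–Db–F = Gbmaj7 and Ab–C–Eb = Ab all belong to that set. Db–Fb–Ab doesn't fit — on degree 1 Db major would have Db (I). Dbm is the degree-1 chord of Db minor, so it is the borrowed i.

i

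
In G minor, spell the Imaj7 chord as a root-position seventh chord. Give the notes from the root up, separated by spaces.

G B D F#

The root, G, is scale degree 1 — the same note in G minor and G major; only the chord quality changes. Building the major-seventh chord from the parallel major on G: G–B–D–F#.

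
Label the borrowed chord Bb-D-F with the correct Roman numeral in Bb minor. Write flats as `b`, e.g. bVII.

Bb is scale degree 1 in Bb minor. The diatonic chord on degree 1 would be Bbm (i), but Bb–D–F is the major chord from Bb major. As a borrowed chord it is labeled I.

I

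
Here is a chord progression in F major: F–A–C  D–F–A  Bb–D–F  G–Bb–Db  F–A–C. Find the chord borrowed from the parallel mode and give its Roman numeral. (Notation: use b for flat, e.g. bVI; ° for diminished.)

F major has the diatonic set F, Gm, Am, Bb, C, Dm, Edim. F–A–C = F, D–F–A = Dm and Bb–D–F = Bb are all diatonic. G–Bb–Db is not: scale degree 2 in F major carries Gm (ii). In F minor the chord on that degree is Gdim, so here it functions as ii°, borrowed from the parallel minor.

ii°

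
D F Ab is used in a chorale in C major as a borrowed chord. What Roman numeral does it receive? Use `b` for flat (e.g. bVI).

ii°

The root D is the diatonic 2nd degree of C major; the borrowing shows in the chord quality. Diatonically C major has Dm (ii) on that degree; D–F–Ab is instead the diminished chord native to C minor, so it takes the label ii°.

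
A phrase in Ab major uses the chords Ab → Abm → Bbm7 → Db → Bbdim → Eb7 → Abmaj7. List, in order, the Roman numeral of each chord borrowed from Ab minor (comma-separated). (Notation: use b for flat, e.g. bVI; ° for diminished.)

In Ab major the diatonic chords are Ab, Bbm, Cm, Db, Eb, Fm, Gdim. Of the given chords, Ab, Bbm7, Db, Eb7 and Abmaj7 are diatonic. Abm (Ab–Cb–Eb) is not: scale degree 1 in Ab major carries Ab (I). In Ab minor the chord on that degree is Abm, so here it functions as i, borrowed from the parallel minor. But Bbdim (Bb–Db–Fb) is foreign: the diatonic ii on degree 2 is Bbm, whereas Bbdim comes from Ab minor. It is labeled ii°.

i, ii°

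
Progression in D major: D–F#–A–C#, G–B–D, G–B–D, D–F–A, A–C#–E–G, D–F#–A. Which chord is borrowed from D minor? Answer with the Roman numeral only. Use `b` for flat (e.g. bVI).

In D major the diatonic chords are D, Em, F#m, G, A, Bm, C#dim. D–F#–A–C# = Dmaj7, G–B–D = G, A–C#–E–G = A7 and D–F#–A = D all belong to that set. D–F–A doesn't fit — on degree 1 D major would have D (I). Dm is the degree-1 chord of D minor, so it is the borrowed i.

i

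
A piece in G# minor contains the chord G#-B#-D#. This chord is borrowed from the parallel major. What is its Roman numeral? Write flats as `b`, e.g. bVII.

The root G# is the diatonic 1st degree of G# minor; the borrowing shows in the chord quality. G#–B#–D# is a major chord — the form found in G# major, not the diatonic i (G#m). Borrowed into G# minor it is written I.

I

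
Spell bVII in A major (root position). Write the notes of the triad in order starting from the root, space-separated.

G B D

The root of bVII is the lowered 7th degree: G# becomes G. Building the major chord from the parallel minor on G: G–B–D.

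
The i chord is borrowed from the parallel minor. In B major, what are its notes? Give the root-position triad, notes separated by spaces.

B D F#

i is built on scale degree 1, which is B in both B major and its parallel. In B minor the chord on B is B–D–F#.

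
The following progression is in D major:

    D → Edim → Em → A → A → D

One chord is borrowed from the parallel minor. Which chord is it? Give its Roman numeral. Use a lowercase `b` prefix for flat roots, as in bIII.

ii°

In D major the diatonic chords are D, Em, F#m, G, A, Bm, C#dim. Of the given chords, D, Em and A are diatonic. Edim (E–G–Bb) doesn't fit — on degree 2 D major would have Em (ii). Edim is the degree-2 chord of D minor, so it is the borrowed ii°.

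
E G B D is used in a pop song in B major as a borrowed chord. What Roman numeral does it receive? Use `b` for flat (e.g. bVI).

iv7

E is scale degree 4 in B major. The diatonic chord on degree 4 would be E (IV), but E–G–B–D is the minor-seventh chord from B minor. As a borrowed chord it is labeled iv7.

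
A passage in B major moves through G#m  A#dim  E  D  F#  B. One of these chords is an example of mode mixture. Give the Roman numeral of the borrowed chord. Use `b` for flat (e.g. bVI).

The diatonic triads in B major are B, C#m, D#m, E, F#, G#m, A#dim. G#m, A#dim, E, F# and B all belong to that set. D (D–F#–A) is not: scale degree 3 in B major carries D#m (iii). In B minor the chord on that degree is D, so here it functions as bIII, borrowed from the parallel minor.

bIII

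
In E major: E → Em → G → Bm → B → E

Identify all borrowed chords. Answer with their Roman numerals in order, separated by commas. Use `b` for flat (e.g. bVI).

i, bIII, v

The diatonic triads in E major are E, F#m, G#m, A, B, C#m, D#dim. Of the given chords, E and B are diatonic. Em (E–G–B) is not: scale degree 1 in E major carries E (I). In E minor the chord on that degree is Em, so here it functions as i, borrowed from the parallel minor. G (G–B–D) is not: scale degree 3 in E major carries G#m (iii). In E minor the chord on that degree is G, so here it functions as bIII, borrowed from the parallel minor. Bm (B–D–F#) is not: scale degree 5 in E major carries B (V). In E minor the chord on that degree is Bm, so here it functions as v, borrowed from the parallel minor.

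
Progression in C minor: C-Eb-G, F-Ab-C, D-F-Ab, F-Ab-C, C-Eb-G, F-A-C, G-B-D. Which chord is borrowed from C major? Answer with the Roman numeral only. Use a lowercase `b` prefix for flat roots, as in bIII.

IV

The diatonic triads in C minor (with V from harmonic minor) are Cm, Ddim, Eb, Fm, G, Ab, Bb. C–Eb–G = Cm, F–Ab–C = Fm, D–F–Ab = Ddim and G–B–D = G are all diatonic. F–A–C doesn't fit — on degree 4 C minor would have Fm (iv). F is the degree-4 chord of C major, so it is the borrowed IV.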